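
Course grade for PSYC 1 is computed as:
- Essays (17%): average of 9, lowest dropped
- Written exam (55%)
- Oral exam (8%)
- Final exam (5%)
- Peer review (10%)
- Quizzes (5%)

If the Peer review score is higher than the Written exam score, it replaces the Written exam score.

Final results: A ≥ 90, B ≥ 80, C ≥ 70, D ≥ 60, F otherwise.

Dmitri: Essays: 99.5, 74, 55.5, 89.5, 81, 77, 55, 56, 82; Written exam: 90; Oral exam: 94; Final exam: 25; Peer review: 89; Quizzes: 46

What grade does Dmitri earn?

B

Essays: drop 55 → average of remaining 8 = 614.5/8 = 76.8125
Peer review (89) ≤ Written exam (90), so Written exam stays at 90.
Weighted total:
  Essays 76.8125 × 0.17 = 13.058125
  Written exam 90 × 0.55 = 49.5
  Oral exam 94 × 0.08 = 7.52
  Final exam 25 × 0.05 = 1.25
  Peer review 89 × 0.1 = 8.9
  Quizzes 46 × 0.05 = 2.3
Sum = 82.528125
82.528125 is ≥ 80 and < 90 → B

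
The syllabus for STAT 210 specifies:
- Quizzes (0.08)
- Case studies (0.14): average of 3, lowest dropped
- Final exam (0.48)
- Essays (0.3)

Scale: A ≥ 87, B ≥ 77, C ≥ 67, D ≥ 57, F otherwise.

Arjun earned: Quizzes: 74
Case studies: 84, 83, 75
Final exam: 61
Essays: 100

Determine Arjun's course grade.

C

Case studies: drop 75 → average of remaining 2 = 167/2 = 83.5
Weighted total:
  Quizzes 74 × 0.08 = 5.92
  Case studies 83.5 × 0.14 = 11.69
  Final exam 61 × 0.48 = 29.28
  Essays 100 × 0.3 = 30
Sum = 76.89
76.89 is ≥ 67 and < 77 → C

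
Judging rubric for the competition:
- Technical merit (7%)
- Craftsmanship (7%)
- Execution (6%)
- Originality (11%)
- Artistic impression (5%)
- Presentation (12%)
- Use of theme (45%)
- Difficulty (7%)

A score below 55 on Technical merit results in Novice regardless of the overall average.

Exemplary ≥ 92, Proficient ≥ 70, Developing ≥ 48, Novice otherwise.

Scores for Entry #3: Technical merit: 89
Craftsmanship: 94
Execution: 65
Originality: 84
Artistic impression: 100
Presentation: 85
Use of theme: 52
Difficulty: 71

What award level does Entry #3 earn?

Technical merit score 89 ≥ 55: minimum met.
Weighted total:
  Technical merit 89 × 0.07 = 6.23
  Craftsmanship 94 × 0.07 = 6.58
  Execution 65 × 0.06 = 3.9
  Originality 84 × 0.11 = 9.24
  Artistic impression 100 × 0.05 = 5
  Presentation 85 × 0.12 = 10.2
  Use of theme 52 × 0.45 = 23.4
  Difficulty 71 × 0.07 = 4.97
Sum = 69.52
69.52 is ≥ 48 and < 70 → Developing

Developing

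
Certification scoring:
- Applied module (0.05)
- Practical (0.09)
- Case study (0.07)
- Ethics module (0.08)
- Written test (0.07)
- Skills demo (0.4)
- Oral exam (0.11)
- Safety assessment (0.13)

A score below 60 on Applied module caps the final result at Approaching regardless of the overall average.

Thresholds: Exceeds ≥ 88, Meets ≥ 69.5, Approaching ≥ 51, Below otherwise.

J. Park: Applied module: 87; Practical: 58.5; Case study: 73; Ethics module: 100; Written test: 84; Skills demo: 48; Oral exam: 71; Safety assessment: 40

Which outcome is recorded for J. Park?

Applied module score 87 ≥ 60: minimum met.
Weighted total:
  Applied module 87 × 0.05 = 4.35
  Practical 58.5 × 0.09 = 5.265
  Case study 73 × 0.07 = 5.11
  Ethics module 100 × 0.08 = 8
  Written test 84 × 0.07 = 5.88
  Skills demo 48 × 0.4 = 19.2
  Oral exam 71 × 0.11 = 7.81
  Safety assessment 40 × 0.13 = 5.2
Sum = 60.815
60.815 is ≥ 51 and < 69.5 → Approaching

Approaching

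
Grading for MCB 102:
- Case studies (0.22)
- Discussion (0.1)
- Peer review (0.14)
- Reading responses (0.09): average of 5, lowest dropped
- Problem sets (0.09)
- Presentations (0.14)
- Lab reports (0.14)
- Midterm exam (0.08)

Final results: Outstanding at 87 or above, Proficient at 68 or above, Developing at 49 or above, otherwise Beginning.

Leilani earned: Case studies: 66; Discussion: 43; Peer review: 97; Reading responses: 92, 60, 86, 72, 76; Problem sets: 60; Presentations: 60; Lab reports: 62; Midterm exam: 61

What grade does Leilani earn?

Reading responses: drop 60 → average of remaining 4 = 326/4 = 81.5
Weighted total:
  Case studies 66 × 0.22 = 14.52
  Discussion 43 × 0.1 = 4.3
  Peer review 97 × 0.14 = 13.58
  Reading responses 81.5 × 0.09 = 7.335
  Problem sets 60 × 0.09 = 5.4
  Presentations 60 × 0.14 = 8.4
  Lab reports 62 × 0.14 = 8.68
  Midterm exam 61 × 0.08 = 4.88
Sum = 67.095
67.095 is ≥ 49 and < 68 → Developing

Developing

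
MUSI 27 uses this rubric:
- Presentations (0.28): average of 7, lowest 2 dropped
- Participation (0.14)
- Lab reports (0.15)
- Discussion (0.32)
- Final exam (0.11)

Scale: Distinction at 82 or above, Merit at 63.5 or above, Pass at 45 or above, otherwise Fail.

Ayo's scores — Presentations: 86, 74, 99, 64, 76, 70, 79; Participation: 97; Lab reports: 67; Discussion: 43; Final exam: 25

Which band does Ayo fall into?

Presentations: drop 64, 70 → average of remaining 5 = 414/5 = 82.8
Weighted total:
  Presentations 82.8 × 0.28 = 23.184
  Participation 97 × 0.14 = 13.58
  Lab reports 67 × 0.15 = 10.05
  Discussion 43 × 0.32 = 13.76
  Final exam 25 × 0.11 = 2.75
Sum = 63.324
63.324 is ≥ 45 and < 63.5 → Pass

Pass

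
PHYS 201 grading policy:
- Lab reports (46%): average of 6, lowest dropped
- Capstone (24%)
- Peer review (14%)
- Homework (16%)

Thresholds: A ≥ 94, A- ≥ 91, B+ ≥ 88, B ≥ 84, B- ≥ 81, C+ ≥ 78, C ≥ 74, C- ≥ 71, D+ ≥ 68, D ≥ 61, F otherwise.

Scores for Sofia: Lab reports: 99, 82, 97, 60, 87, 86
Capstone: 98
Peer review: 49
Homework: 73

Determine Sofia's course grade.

Lab reports: drop 60 → average of remaining 5 = 451/5 = 90.2
Weighted total:
  Lab reports 90.2 × 0.46 = 41.492
  Capstone 98 × 0.24 = 23.52
  Peer review 49 × 0.14 = 6.86
  Homework 73 × 0.16 = 11.68
Sum = 83.552
83.552 is ≥ 81 and < 84 → B-

B-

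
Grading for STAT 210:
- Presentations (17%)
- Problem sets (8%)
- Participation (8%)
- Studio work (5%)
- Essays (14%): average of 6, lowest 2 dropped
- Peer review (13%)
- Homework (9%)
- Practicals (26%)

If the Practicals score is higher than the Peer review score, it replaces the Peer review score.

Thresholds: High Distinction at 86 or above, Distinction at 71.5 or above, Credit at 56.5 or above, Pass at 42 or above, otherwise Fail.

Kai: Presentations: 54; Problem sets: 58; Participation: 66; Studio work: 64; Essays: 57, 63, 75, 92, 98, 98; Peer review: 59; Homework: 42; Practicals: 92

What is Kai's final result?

Distinction

Essays: drop 57, 63 → average of remaining 4 = 363/4 = 90.75
Practicals (92) > Peer review (59), so Peer review counts as 92.
Weighted total:
  Presentations 54 × 0.17 = 9.18
  Problem sets 58 × 0.08 = 4.64
  Participation 66 × 0.08 = 5.28
  Studio work 64 × 0.05 = 3.2
  Essays 90.75 × 0.14 = 12.705
  Peer review 92 × 0.13 = 11.96
  Homework 42 × 0.09 = 3.78
  Practicals 92 × 0.26 = 23.92
Sum = 74.665
74.665 is ≥ 71.5 and < 86 → Distinction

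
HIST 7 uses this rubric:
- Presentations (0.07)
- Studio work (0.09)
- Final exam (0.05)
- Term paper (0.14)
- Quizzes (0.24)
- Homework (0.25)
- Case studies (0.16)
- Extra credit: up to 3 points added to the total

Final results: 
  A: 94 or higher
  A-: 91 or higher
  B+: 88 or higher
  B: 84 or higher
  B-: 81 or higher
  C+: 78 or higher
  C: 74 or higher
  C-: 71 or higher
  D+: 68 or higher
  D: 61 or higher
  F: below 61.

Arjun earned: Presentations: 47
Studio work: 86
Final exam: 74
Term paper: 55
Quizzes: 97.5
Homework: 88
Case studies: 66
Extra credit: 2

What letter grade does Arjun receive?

C+

Weighted total:
  Presentations 47 × 0.07 = 3.29
  Studio work 86 × 0.09 = 7.74
  Final exam 74 × 0.05 = 3.7
  Term paper 55 × 0.14 = 7.7
  Quizzes 97.5 × 0.24 = 23.4
  Homework 88 × 0.25 = 22
  Case studies 66 × 0.16 = 10.56
Sum = 78.39
Extra credit: 78.39 + 2 = 80.39
80.39 is ≥ 78 and < 81 → C+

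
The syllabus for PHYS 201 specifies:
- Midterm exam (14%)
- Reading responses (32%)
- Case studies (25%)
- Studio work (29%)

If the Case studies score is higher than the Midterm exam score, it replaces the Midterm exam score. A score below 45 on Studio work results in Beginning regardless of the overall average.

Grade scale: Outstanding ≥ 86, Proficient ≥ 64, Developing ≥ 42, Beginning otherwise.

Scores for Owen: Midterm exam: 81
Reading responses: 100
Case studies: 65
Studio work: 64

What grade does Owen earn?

Case studies (65) ≤ Midterm exam (81), so Midterm exam stays at 81.
Studio work score 64 ≥ 45: minimum met.
Weighted total:
  Midterm exam 81 × 0.14 = 11.34
  Reading responses 100 × 0.32 = 32
  Case studies 65 × 0.25 = 16.25
  Studio work 64 × 0.29 = 18.56
Sum = 78.15
78.15 is ≥ 64 and < 86 → Proficient

Proficient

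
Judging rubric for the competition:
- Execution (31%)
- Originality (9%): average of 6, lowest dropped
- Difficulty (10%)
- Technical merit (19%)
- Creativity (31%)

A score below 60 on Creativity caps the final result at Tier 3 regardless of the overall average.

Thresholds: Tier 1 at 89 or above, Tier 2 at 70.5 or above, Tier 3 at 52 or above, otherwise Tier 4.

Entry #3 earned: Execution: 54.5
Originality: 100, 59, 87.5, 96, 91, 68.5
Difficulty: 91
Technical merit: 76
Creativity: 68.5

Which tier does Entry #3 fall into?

Originality: drop 59 → average of remaining 5 = 443/5 = 88.6
Creativity score 68.5 ≥ 60: minimum met.
Weighted total:
  Execution 54.5 × 0.31 = 16.895
  Originality 88.6 × 0.09 = 7.974
  Difficulty 91 × 0.1 = 9.1
  Technical merit 76 × 0.19 = 14.44
  Creativity 68.5 × 0.31 = 21.235
Sum = 69.644
69.644 is ≥ 52 and < 70.5 → Tier 3

Tier 3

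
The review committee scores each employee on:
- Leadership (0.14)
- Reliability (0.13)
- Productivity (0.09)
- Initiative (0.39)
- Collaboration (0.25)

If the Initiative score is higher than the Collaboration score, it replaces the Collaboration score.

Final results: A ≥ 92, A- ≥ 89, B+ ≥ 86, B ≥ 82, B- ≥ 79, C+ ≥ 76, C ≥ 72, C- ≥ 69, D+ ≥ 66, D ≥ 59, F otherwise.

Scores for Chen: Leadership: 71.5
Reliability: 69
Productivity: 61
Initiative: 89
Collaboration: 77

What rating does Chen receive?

B-

Initiative (89) > Collaboration (77), so Collaboration counts as 89.
Weighted total:
  Leadership 71.5 × 0.14 = 10.01
  Reliability 69 × 0.13 = 8.97
  Productivity 61 × 0.09 = 5.49
  Initiative 89 × 0.39 = 34.71
  Collaboration 89 × 0.25 = 22.25
Sum = 81.43
81.43 is ≥ 79 and < 82 → B-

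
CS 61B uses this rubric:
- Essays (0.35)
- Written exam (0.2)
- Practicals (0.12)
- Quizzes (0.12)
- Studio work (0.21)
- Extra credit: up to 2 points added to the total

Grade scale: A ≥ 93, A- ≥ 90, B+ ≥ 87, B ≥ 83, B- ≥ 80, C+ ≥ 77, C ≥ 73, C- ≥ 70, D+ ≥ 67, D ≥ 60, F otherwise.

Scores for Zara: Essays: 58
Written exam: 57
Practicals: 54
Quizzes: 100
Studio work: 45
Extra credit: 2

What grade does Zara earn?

Weighted total:
  Essays 58 × 0.35 = 20.3
  Written exam 57 × 0.2 = 11.4
  Practicals 54 × 0.12 = 6.48
  Quizzes 100 × 0.12 = 12
  Studio work 45 × 0.21 = 9.45
Sum = 59.63
Extra credit: 59.63 + 2 = 61.63
61.63 is ≥ 60 and < 67 → D

D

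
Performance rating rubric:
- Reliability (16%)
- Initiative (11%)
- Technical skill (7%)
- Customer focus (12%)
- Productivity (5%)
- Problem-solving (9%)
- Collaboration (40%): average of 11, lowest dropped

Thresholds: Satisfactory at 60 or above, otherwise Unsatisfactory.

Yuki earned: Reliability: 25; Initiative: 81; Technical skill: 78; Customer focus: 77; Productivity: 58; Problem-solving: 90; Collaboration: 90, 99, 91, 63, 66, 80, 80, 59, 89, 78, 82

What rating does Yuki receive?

Satisfactory

Collaboration: drop 59 → average of remaining 10 = 818/10 = 81.8
Weighted total:
  Reliability 25 × 0.16 = 4
  Initiative 81 × 0.11 = 8.91
  Technical skill 78 × 0.07 = 5.46
  Customer focus 77 × 0.12 = 9.24
  Productivity 58 × 0.05 = 2.9
  Problem-solving 90 × 0.09 = 8.1
  Collaboration 81.8 × 0.4 = 32.72
Sum = 71.33
71.33 ≥ 60 → Satisfactory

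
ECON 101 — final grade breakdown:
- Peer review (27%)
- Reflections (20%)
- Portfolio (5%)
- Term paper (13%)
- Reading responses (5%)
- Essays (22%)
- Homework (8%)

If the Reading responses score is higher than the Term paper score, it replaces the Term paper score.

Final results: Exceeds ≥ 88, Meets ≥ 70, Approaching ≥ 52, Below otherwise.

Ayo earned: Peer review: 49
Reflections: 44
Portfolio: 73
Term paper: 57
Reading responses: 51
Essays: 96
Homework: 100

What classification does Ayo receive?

Reading responses (51) ≤ Term paper (57), so Term paper stays at 57.
Weighted total:
  Peer review 49 × 0.27 = 13.23
  Reflections 44 × 0.2 = 8.8
  Portfolio 73 × 0.05 = 3.65
  Term paper 57 × 0.13 = 7.41
  Reading responses 51 × 0.05 = 2.55
  Essays 96 × 0.22 = 21.12
  Homework 100 × 0.08 = 8
Sum = 64.76
64.76 is ≥ 52 and < 70 → Approaching

Approaching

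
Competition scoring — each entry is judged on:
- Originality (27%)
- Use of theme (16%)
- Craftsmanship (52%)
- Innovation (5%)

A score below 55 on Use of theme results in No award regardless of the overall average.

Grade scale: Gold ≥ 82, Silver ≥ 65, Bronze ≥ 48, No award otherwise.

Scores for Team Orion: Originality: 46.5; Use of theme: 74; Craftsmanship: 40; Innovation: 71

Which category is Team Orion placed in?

Bronze

Use of theme score 74 ≥ 55: minimum met.
Weighted total:
  Originality 46.5 × 0.27 = 12.555
  Use of theme 74 × 0.16 = 11.84
  Craftsmanship 40 × 0.52 = 20.8
  Innovation 71 × 0.05 = 3.55
Sum = 48.745
48.745 is ≥ 48 and < 65 → Bronze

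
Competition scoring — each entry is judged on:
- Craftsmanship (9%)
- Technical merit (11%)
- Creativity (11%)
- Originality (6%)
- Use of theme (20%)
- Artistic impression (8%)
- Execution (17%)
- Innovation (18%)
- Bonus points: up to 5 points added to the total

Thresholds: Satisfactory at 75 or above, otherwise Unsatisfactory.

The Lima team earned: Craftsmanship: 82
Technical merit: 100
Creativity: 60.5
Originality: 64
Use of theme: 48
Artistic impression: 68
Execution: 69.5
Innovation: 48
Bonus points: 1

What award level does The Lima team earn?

Weighted total:
  Craftsmanship 82 × 0.09 = 7.38
  Technical merit 100 × 0.11 = 11
  Creativity 60.5 × 0.11 = 6.655
  Originality 64 × 0.06 = 3.84
  Use of theme 48 × 0.2 = 9.6
  Artistic impression 68 × 0.08 = 5.44
  Execution 69.5 × 0.17 = 11.815
  Innovation 48 × 0.18 = 8.64
Sum = 64.37
Bonus points: 64.37 + 1 = 65.37
65.37 < 75 → Unsatisfactory

Unsatisfactory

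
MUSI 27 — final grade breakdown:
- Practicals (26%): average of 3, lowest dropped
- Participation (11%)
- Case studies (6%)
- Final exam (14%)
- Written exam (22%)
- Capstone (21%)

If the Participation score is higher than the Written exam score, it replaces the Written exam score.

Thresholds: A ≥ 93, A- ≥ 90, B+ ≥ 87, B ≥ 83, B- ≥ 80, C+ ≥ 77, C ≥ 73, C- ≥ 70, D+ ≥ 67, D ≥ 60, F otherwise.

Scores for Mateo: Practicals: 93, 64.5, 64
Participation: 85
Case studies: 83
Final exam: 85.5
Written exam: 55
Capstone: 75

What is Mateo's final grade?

Practicals: drop 64 → average of remaining 2 = 157.5/2 = 78.75
Participation (85) > Written exam (55), so Written exam counts as 85.
Weighted total:
  Practicals 78.75 × 0.26 = 20.475
  Participation 85 × 0.11 = 9.35
  Case studies 83 × 0.06 = 4.98
  Final exam 85.5 × 0.14 = 11.97
  Written exam 85 × 0.22 = 18.7
  Capstone 75 × 0.21 = 15.75
Sum = 81.225
81.225 is ≥ 80 and < 83 → B-

B-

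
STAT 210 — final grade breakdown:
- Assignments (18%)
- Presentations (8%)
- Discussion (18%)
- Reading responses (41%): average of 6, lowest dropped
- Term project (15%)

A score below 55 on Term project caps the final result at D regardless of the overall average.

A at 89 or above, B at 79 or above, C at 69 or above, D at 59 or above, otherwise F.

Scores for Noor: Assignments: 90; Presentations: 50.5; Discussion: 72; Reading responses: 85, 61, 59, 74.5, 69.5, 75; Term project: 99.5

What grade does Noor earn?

C

Reading responses: drop 59 → average of remaining 5 = 365/5 = 73
Term project score 99.5 ≥ 55: minimum met.
Weighted total:
  Assignments 90 × 0.18 = 16.2
  Presentations 50.5 × 0.08 = 4.04
  Discussion 72 × 0.18 = 12.96
  Reading responses 73 × 0.41 = 29.93
  Term project 99.5 × 0.15 = 14.925
Sum = 78.055
78.055 is ≥ 69 and < 79 → C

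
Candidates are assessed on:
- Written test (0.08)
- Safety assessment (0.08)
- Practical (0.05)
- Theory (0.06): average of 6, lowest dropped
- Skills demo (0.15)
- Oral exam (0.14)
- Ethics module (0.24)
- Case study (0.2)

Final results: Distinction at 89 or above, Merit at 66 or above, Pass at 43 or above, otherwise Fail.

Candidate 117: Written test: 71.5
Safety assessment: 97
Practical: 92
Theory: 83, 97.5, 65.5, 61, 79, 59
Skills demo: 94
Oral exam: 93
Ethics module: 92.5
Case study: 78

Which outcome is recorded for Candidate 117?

Theory: drop 59 → average of remaining 5 = 386/5 = 77.2
Weighted total:
  Written test 71.5 × 0.08 = 5.72
  Safety assessment 97 × 0.08 = 7.76
  Practical 92 × 0.05 = 4.6
  Theory 77.2 × 0.06 = 4.632
  Skills demo 94 × 0.15 = 14.1
  Oral exam 93 × 0.14 = 13.02
  Ethics module 92.5 × 0.24 = 22.2
  Case study 78 × 0.2 = 15.6
Sum = 87.632
87.632 is ≥ 66 and < 89 → Merit

Merit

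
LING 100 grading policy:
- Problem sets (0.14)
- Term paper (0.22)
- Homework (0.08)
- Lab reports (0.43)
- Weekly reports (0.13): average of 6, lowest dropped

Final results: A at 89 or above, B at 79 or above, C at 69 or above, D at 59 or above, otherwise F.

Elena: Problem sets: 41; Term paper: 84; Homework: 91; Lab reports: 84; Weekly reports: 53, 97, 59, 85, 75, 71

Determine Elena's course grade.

Weekly reports: drop 53 → average of remaining 5 = 387/5 = 77.4
Weighted total:
  Problem sets 41 × 0.14 = 5.74
  Term paper 84 × 0.22 = 18.48
  Homework 91 × 0.08 = 7.28
  Lab reports 84 × 0.43 = 36.12
  Weekly reports 77.4 × 0.13 = 10.062
Sum = 77.682
77.682 is ≥ 69 and < 79 → C

C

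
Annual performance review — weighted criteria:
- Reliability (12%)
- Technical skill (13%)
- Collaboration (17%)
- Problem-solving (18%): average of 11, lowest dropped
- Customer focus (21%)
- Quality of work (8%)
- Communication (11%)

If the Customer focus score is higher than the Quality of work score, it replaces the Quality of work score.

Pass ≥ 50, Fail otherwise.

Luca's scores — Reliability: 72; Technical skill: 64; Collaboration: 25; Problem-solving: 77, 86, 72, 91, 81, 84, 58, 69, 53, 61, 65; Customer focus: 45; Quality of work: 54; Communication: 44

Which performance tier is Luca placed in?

Problem-solving: drop 53 → average of remaining 10 = 744/10 = 74.4
Customer focus (45) ≤ Quality of work (54), so Quality of work stays at 54.
Weighted total:
  Reliability 72 × 0.12 = 8.64
  Technical skill 64 × 0.13 = 8.32
  Collaboration 25 × 0.17 = 4.25
  Problem-solving 74.4 × 0.18 = 13.392
  Customer focus 45 × 0.21 = 9.45
  Quality of work 54 × 0.08 = 4.32
  Communication 44 × 0.11 = 4.84
Sum = 53.212
53.212 ≥ 50 → Pass

Pass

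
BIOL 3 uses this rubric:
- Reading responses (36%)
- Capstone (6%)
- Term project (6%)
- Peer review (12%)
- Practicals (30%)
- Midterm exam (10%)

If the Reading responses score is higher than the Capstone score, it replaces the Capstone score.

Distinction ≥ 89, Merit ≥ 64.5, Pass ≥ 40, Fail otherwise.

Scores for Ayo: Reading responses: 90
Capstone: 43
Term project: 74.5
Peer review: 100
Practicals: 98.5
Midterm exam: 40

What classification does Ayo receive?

Reading responses (90) > Capstone (43), so Capstone counts as 90.
Weighted total:
  Reading responses 90 × 0.36 = 32.4
  Capstone 90 × 0.06 = 5.4
  Term project 74.5 × 0.06 = 4.47
  Peer review 100 × 0.12 = 12
  Practicals 98.5 × 0.3 = 29.55
  Midterm exam 40 × 0.1 = 4
Sum = 87.82
87.82 is ≥ 64.5 and < 89 → Merit

Merit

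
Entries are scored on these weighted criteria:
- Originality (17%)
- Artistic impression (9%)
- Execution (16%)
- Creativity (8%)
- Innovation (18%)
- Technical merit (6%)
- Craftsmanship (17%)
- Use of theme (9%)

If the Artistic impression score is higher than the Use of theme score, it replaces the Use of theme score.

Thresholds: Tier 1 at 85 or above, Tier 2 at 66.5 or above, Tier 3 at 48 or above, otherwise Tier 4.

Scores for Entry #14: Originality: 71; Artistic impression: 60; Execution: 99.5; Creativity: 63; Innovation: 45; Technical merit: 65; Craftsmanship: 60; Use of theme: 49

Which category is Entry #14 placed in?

Tier 3

Artistic impression (60) > Use of theme (49), so Use of theme counts as 60.
Weighted total:
  Originality 71 × 0.17 = 12.07
  Artistic impression 60 × 0.09 = 5.4
  Execution 99.5 × 0.16 = 15.92
  Creativity 63 × 0.08 = 5.04
  Innovation 45 × 0.18 = 8.1
  Technical merit 65 × 0.06 = 3.9
  Craftsmanship 60 × 0.17 = 10.2
  Use of theme 60 × 0.09 = 5.4
Sum = 66.03
66.03 is ≥ 48 and < 66.5 → Tier 3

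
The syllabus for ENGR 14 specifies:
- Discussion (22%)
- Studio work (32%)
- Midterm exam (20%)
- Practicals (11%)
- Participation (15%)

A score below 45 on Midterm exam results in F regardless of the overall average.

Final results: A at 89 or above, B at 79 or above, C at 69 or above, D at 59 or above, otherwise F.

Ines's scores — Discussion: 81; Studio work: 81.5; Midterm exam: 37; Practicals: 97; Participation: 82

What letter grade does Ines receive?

F

Midterm exam score 37 < 45: minimum not met.
Weighted total:
  Discussion 81 × 0.22 = 17.82
  Studio work 81.5 × 0.32 = 26.08
  Midterm exam 37 × 0.2 = 7.4
  Practicals 97 × 0.11 = 10.67
  Participation 82 × 0.15 = 12.3
Sum = 74.27
Because the Midterm exam minimum was not met, the result is F.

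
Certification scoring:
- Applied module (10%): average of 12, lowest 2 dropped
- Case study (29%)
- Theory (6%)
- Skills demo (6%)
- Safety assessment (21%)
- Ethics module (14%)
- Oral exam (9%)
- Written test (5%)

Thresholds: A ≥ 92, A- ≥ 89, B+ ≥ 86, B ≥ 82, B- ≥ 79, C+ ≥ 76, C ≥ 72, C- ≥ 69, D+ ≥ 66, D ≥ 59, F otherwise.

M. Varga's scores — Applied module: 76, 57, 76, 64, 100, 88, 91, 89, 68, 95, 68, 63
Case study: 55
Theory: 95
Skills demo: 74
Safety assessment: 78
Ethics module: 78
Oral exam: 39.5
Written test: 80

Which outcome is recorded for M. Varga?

Applied module: drop 57, 63 → average of remaining 10 = 815/10 = 81.5
Weighted total:
  Applied module 81.5 × 0.1 = 8.15
  Case study 55 × 0.29 = 15.95
  Theory 95 × 0.06 = 5.7
  Skills demo 74 × 0.06 = 4.44
  Safety assessment 78 × 0.21 = 16.38
  Ethics module 78 × 0.14 = 10.92
  Oral exam 39.5 × 0.09 = 3.555
  Written test 80 × 0.05 = 4
Sum = 69.095
69.095 is ≥ 69 and < 72 → C-

C-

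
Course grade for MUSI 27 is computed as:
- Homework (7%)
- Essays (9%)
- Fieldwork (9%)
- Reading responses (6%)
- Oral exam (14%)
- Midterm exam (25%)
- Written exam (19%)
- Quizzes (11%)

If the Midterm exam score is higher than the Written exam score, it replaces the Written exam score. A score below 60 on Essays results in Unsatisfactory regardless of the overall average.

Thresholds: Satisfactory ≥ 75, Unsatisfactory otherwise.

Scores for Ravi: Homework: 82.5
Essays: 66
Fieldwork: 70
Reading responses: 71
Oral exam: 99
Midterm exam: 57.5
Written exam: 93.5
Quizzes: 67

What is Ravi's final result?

Midterm exam (57.5) ≤ Written exam (93.5), so Written exam stays at 93.5.
Essays score 66 ≥ 60: minimum met.
Weighted total:
  Homework 82.5 × 0.07 = 5.775
  Essays 66 × 0.09 = 5.94
  Fieldwork 70 × 0.09 = 6.3
  Reading responses 71 × 0.06 = 4.26
  Oral exam 99 × 0.14 = 13.86
  Midterm exam 57.5 × 0.25 = 14.375
  Written exam 93.5 × 0.19 = 17.765
  Quizzes 67 × 0.11 = 7.37
Sum = 75.645
75.645 ≥ 75 → Satisfactory

Satisfactory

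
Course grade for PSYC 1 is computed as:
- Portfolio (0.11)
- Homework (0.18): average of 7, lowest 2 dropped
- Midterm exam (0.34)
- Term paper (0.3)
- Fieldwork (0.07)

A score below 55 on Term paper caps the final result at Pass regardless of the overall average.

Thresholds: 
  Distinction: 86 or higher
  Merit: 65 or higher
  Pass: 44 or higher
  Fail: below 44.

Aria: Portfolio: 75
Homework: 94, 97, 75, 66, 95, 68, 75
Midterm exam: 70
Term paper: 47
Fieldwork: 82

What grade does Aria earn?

Homework: drop 66, 68 → average of remaining 5 = 436/5 = 87.2
Term paper score 47 < 55: minimum not met.
Weighted total:
  Portfolio 75 × 0.11 = 8.25
  Homework 87.2 × 0.18 = 15.696
  Midterm exam 70 × 0.34 = 23.8
  Term paper 47 × 0.3 = 14.1
  Fieldwork 82 × 0.07 = 5.74
Sum = 67.586
67.586 would be Merit; cap at Pass applies → Pass.

Pass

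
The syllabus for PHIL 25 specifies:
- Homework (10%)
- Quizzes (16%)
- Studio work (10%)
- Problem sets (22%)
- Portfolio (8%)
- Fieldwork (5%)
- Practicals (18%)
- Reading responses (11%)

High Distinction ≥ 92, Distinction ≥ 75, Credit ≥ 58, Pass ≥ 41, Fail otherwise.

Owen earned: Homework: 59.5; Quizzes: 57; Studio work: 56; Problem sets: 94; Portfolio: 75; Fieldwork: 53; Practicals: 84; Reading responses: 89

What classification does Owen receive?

Weighted total:
  Homework 59.5 × 0.1 = 5.95
  Quizzes 57 × 0.16 = 9.12
  Studio work 56 × 0.1 = 5.6
  Problem sets 94 × 0.22 = 20.68
  Portfolio 75 × 0.08 = 6
  Fieldwork 53 × 0.05 = 2.65
  Practicals 84 × 0.18 = 15.12
  Reading responses 89 × 0.11 = 9.79
Sum = 74.91
74.91 is ≥ 58 and < 75 → Credit

Credit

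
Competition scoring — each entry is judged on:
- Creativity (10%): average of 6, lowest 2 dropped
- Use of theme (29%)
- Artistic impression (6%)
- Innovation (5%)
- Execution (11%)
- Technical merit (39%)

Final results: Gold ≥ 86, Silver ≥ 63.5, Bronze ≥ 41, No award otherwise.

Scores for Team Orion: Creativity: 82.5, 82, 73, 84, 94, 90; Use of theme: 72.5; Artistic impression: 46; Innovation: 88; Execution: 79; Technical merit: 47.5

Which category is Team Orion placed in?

Creativity: drop 73, 82 → average of remaining 4 = 350.5/4 = 87.625
Weighted total:
  Creativity 87.625 × 0.1 = 8.7625
  Use of theme 72.5 × 0.29 = 21.025
  Artistic impression 46 × 0.06 = 2.76
  Innovation 88 × 0.05 = 4.4
  Execution 79 × 0.11 = 8.69
  Technical merit 47.5 × 0.39 = 18.525
Sum = 64.1625
64.1625 is ≥ 63.5 and < 86 → Silver

Silver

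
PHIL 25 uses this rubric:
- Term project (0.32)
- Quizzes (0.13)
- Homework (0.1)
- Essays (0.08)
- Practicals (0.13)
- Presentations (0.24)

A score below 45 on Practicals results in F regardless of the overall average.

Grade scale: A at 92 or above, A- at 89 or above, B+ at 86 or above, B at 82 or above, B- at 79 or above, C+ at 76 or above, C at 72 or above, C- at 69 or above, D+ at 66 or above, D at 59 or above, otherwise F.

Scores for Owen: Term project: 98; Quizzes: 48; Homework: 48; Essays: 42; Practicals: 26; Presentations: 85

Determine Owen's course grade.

Practicals score 26 < 45: minimum not met.
Weighted total:
  Term project 98 × 0.32 = 31.36
  Quizzes 48 × 0.13 = 6.24
  Homework 48 × 0.1 = 4.8
  Essays 42 × 0.08 = 3.36
  Practicals 26 × 0.13 = 3.38
  Presentations 85 × 0.24 = 20.4
Sum = 69.54
Because the Practicals minimum was not met, the result is F.

F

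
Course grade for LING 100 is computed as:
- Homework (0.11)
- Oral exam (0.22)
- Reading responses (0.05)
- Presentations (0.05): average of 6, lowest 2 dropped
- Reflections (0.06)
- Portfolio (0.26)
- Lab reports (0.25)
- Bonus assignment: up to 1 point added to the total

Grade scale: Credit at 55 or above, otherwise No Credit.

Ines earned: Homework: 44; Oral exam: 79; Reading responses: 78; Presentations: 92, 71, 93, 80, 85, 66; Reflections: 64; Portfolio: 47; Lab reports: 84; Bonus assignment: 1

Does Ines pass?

Credit

Presentations: drop 66, 71 → average of remaining 4 = 350/4 = 87.5
Weighted total:
  Homework 44 × 0.11 = 4.84
  Oral exam 79 × 0.22 = 17.38
  Reading responses 78 × 0.05 = 3.9
  Presentations 87.5 × 0.05 = 4.375
  Reflections 64 × 0.06 = 3.84
  Portfolio 47 × 0.26 = 12.22
  Lab reports 84 × 0.25 = 21
Sum = 67.555
Bonus assignment: 67.555 + 1 = 68.555
68.555 ≥ 55 → Credit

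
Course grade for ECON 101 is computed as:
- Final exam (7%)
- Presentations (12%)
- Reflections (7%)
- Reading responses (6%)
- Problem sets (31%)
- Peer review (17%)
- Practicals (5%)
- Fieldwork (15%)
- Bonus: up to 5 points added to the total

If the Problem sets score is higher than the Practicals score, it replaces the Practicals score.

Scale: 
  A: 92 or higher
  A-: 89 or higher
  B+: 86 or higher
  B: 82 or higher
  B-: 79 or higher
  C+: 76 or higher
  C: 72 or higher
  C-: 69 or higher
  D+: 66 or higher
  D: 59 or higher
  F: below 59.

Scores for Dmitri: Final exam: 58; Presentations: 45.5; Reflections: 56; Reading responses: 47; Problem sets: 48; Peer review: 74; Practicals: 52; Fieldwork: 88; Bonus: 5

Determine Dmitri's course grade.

Problem sets (48) ≤ Practicals (52), so Practicals stays at 52.
Weighted total:
  Final exam 58 × 0.07 = 4.06
  Presentations 45.5 × 0.12 = 5.46
  Reflections 56 × 0.07 = 3.92
  Reading responses 47 × 0.06 = 2.82
  Problem sets 48 × 0.31 = 14.88
  Peer review 74 × 0.17 = 12.58
  Practicals 52 × 0.05 = 2.6
  Fieldwork 88 × 0.15 = 13.2
Sum = 59.52
Bonus: 59.52 + 5 = 64.52
64.52 is ≥ 59 and < 66 → D

D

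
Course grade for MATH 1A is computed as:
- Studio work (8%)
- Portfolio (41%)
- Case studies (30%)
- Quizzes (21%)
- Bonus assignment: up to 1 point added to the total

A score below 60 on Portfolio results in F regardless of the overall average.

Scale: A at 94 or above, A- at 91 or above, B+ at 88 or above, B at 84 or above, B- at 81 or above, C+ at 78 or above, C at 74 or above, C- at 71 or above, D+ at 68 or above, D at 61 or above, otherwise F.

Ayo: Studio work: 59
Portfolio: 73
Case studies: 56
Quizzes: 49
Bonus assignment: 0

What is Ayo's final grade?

D

Portfolio score 73 ≥ 60: minimum met.
Weighted total:
  Studio work 59 × 0.08 = 4.72
  Portfolio 73 × 0.41 = 29.93
  Case studies 56 × 0.3 = 16.8
  Quizzes 49 × 0.21 = 10.29
Sum = 61.74
Bonus assignment: 61.74 + 0 = 61.74
61.74 is ≥ 61 and < 68 → D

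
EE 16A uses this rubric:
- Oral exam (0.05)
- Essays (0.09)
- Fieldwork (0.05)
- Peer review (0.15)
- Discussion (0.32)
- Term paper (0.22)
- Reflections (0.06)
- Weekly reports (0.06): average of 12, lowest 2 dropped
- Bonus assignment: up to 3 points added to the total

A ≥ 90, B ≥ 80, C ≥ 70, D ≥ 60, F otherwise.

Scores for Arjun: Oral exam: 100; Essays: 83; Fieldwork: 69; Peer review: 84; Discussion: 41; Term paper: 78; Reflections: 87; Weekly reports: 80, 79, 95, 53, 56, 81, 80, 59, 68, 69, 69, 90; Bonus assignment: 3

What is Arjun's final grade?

Weekly reports: drop 53, 56 → average of remaining 10 = 770/10 = 77
Weighted total:
  Oral exam 100 × 0.05 = 5
  Essays 83 × 0.09 = 7.47
  Fieldwork 69 × 0.05 = 3.45
  Peer review 84 × 0.15 = 12.6
  Discussion 41 × 0.32 = 13.12
  Term paper 78 × 0.22 = 17.16
  Reflections 87 × 0.06 = 5.22
  Weekly reports 77 × 0.06 = 4.62
Sum = 68.64
Bonus assignment: 68.64 + 3 = 71.64
71.64 is ≥ 70 and < 80 → C

C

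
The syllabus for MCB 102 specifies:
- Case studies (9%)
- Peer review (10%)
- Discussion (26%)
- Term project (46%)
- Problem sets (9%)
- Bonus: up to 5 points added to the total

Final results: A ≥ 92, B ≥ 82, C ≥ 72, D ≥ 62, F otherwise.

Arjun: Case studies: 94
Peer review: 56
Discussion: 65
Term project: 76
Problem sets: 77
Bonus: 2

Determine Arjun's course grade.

Weighted total:
  Case studies 94 × 0.09 = 8.46
  Peer review 56 × 0.1 = 5.6
  Discussion 65 × 0.26 = 16.9
  Term project 76 × 0.46 = 34.96
  Problem sets 77 × 0.09 = 6.93
Sum = 72.85
Bonus: 72.85 + 2 = 74.85
74.85 is ≥ 72 and < 82 → C

C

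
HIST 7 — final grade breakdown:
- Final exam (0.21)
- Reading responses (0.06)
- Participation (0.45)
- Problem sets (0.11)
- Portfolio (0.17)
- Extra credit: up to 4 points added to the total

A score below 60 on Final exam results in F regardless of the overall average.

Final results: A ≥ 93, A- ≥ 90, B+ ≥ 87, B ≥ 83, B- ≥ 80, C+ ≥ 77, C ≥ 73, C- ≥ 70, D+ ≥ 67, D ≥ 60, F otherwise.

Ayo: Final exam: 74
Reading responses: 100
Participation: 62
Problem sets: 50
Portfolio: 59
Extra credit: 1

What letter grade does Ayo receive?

Final exam score 74 ≥ 60: minimum met.
Weighted total:
  Final exam 74 × 0.21 = 15.54
  Reading responses 100 × 0.06 = 6
  Participation 62 × 0.45 = 27.9
  Problem sets 50 × 0.11 = 5.5
  Portfolio 59 × 0.17 = 10.03
Sum = 64.97
Extra credit: 64.97 + 1 = 65.97
65.97 is ≥ 60 and < 67 → D

D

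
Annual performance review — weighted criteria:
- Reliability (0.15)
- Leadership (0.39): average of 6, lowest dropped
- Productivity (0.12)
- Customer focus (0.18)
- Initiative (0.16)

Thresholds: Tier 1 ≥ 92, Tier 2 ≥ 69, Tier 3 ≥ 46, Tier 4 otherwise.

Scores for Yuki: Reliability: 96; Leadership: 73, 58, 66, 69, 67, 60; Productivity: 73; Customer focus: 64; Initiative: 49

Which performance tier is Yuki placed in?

Leadership: drop 58 → average of remaining 5 = 335/5 = 67
Weighted total:
  Reliability 96 × 0.15 = 14.4
  Leadership 67 × 0.39 = 26.13
  Productivity 73 × 0.12 = 8.76
  Customer focus 64 × 0.18 = 11.52
  Initiative 49 × 0.16 = 7.84
Sum = 68.65
68.65 is ≥ 46 and < 69 → Tier 3

Tier 3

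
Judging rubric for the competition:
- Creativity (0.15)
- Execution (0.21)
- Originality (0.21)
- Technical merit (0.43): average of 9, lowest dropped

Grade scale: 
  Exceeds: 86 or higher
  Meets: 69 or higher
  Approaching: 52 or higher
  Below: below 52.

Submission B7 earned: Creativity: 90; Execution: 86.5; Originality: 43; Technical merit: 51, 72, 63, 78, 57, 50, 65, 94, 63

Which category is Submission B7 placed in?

Technical merit: drop 50 → average of remaining 8 = 543/8 = 67.875
Weighted total:
  Creativity 90 × 0.15 = 13.5
  Execution 86.5 × 0.21 = 18.165
  Originality 43 × 0.21 = 9.03
  Technical merit 67.875 × 0.43 = 29.18625
Sum = 69.88125
69.88125 is ≥ 69 and < 86 → Meets

Meets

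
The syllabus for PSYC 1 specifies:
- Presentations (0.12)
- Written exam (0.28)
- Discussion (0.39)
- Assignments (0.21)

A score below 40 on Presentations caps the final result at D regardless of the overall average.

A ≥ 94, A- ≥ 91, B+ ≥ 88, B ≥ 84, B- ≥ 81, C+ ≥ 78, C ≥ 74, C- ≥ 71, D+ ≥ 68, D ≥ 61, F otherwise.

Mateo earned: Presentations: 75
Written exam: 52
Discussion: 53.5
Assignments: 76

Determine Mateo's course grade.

Presentations score 75 ≥ 40: minimum met.
Weighted total:
  Presentations 75 × 0.12 = 9
  Written exam 52 × 0.28 = 14.56
  Discussion 53.5 × 0.39 = 20.865
  Assignments 76 × 0.21 = 15.96
Sum = 60.385
60.385 < 61 → F

F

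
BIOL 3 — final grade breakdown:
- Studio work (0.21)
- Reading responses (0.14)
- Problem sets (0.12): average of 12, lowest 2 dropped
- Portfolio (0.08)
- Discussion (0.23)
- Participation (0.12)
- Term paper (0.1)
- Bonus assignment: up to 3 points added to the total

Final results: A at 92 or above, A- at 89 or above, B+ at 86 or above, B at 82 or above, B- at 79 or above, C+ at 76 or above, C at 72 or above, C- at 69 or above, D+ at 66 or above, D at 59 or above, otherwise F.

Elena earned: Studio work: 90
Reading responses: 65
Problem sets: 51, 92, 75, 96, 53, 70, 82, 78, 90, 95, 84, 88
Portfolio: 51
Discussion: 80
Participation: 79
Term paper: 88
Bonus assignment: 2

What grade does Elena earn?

Problem sets: drop 51, 53 → average of remaining 10 = 850/10 = 85
Weighted total:
  Studio work 90 × 0.21 = 18.9
  Reading responses 65 × 0.14 = 9.1
  Problem sets 85 × 0.12 = 10.2
  Portfolio 51 × 0.08 = 4.08
  Discussion 80 × 0.23 = 18.4
  Participation 79 × 0.12 = 9.48
  Term paper 88 × 0.1 = 8.8
Sum = 78.96
Bonus assignment: 78.96 + 2 = 80.96
80.96 is ≥ 79 and < 82 → B-

B-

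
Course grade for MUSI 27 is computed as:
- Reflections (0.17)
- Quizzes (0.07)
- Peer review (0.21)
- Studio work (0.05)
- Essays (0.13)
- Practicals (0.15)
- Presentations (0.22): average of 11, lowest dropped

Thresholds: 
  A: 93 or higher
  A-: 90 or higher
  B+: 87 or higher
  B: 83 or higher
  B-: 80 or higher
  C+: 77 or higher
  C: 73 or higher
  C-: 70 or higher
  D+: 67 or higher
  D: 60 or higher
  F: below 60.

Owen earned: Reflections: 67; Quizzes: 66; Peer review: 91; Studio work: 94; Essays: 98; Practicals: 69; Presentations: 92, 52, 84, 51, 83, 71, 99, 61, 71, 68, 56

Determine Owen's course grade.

C+

Presentations: drop 51 → average of remaining 10 = 737/10 = 73.7
Weighted total:
  Reflections 67 × 0.17 = 11.39
  Quizzes 66 × 0.07 = 4.62
  Peer review 91 × 0.21 = 19.11
  Studio work 94 × 0.05 = 4.7
  Essays 98 × 0.13 = 12.74
  Practicals 69 × 0.15 = 10.35
  Presentations 73.7 × 0.22 = 16.214
Sum = 79.124
79.124 is ≥ 77 and < 80 → C+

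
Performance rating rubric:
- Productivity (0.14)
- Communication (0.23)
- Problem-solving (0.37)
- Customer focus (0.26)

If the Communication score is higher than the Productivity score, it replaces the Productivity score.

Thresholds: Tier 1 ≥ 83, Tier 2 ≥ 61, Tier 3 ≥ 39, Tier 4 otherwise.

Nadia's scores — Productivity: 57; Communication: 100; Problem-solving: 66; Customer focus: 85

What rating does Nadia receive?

Tier 1

Communication (100) > Productivity (57), so Productivity counts as 100.
Weighted total:
  Productivity 100 × 0.14 = 14
  Communication 100 × 0.23 = 23
  Problem-solving 66 × 0.37 = 24.42
  Customer focus 85 × 0.26 = 22.1
Sum = 83.52
83.52 ≥ 83 → Tier 1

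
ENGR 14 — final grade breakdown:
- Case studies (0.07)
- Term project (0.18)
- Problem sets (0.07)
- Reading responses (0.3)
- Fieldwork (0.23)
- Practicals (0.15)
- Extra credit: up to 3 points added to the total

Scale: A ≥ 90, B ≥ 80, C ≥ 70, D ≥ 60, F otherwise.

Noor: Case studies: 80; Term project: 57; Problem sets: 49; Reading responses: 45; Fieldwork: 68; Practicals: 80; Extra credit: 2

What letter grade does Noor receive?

D

Weighted total:
  Case studies 80 × 0.07 = 5.6
  Term project 57 × 0.18 = 10.26
  Problem sets 49 × 0.07 = 3.43
  Reading responses 45 × 0.3 = 13.5
  Fieldwork 68 × 0.23 = 15.64
  Practicals 80 × 0.15 = 12
Sum = 60.43
Extra credit: 60.43 + 2 = 62.43
62.43 is ≥ 60 and < 70 → D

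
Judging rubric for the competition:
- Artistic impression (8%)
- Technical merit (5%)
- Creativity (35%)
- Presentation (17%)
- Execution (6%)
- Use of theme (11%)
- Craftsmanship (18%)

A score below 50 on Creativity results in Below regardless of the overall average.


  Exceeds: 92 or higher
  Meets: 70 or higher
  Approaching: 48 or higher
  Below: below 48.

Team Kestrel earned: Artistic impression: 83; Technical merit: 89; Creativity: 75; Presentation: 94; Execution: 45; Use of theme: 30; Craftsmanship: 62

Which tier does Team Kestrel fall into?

Meets

Creativity score 75 ≥ 50: minimum met.
Weighted total:
  Artistic impression 83 × 0.08 = 6.64
  Technical merit 89 × 0.05 = 4.45
  Creativity 75 × 0.35 = 26.25
  Presentation 94 × 0.17 = 15.98
  Execution 45 × 0.06 = 2.7
  Use of theme 30 × 0.11 = 3.3
  Craftsmanship 62 × 0.18 = 11.16
Sum = 70.48
70.48 is ≥ 70 and < 92 → Meets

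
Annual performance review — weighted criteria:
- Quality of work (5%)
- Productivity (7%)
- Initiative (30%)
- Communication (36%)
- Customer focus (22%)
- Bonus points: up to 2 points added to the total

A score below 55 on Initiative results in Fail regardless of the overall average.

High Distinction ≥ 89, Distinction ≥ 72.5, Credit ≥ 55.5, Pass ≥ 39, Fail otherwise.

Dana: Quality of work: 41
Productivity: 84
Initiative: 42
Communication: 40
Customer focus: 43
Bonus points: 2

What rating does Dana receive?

Initiative score 42 < 55: minimum not met.
Weighted total:
  Quality of work 41 × 0.05 = 2.05
  Productivity 84 × 0.07 = 5.88
  Initiative 42 × 0.3 = 12.6
  Communication 40 × 0.36 = 14.4
  Customer focus 43 × 0.22 = 9.46
Sum = 44.39
Bonus points: 44.39 + 2 = 46.39
Because the Initiative minimum was not met, the result is Fail.

Fail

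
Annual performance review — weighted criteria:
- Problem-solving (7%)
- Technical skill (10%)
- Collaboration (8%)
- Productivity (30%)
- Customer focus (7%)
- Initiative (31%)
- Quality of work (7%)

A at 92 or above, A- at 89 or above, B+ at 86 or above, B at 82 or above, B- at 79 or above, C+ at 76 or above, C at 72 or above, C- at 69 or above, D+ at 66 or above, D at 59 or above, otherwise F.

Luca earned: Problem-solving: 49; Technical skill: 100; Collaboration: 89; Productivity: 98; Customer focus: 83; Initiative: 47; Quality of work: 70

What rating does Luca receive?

Weighted total:
  Problem-solving 49 × 0.07 = 3.43
  Technical skill 100 × 0.1 = 10
  Collaboration 89 × 0.08 = 7.12
  Productivity 98 × 0.3 = 29.4
  Customer focus 83 × 0.07 = 5.81
  Initiative 47 × 0.31 = 14.57
  Quality of work 70 × 0.07 = 4.9
Sum = 75.23
75.23 is ≥ 72 and < 76 → C

C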